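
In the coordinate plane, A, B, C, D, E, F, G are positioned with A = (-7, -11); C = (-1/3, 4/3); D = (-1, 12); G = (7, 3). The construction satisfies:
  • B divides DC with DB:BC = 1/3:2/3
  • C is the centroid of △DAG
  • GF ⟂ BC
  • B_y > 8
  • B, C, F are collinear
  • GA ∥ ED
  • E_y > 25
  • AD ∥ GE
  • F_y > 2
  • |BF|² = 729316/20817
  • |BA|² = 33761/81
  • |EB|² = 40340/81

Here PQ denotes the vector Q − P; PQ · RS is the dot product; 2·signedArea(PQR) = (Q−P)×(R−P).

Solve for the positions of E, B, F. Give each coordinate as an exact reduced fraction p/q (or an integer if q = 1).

B = (-7/9, 76/9)
E = (13, 26)
F = (-105/257, 652/257)

1. E_x = 13  [GA ∥ ED ∩ AD ∥ GE]
2. E_y = 26  [GA ∥ ED ∩ AD ∥ GE]
   → E = (13, 26)
3. B_x = -7/9  [B divides DC with DB:BC = 1/3:2/3]
4. B_y = 76/9  [B divides DC with DB:BC = 1/3:2/3]
   → B = (-7/9, 76/9)
5. F_x = -105/257  [B, C, F are collinear ∩ GF ⟂ BC]
6. F_y = 652/257  [B, C, F are collinear ∩ GF ⟂ BC]
   → F = (-105/257, 652/257)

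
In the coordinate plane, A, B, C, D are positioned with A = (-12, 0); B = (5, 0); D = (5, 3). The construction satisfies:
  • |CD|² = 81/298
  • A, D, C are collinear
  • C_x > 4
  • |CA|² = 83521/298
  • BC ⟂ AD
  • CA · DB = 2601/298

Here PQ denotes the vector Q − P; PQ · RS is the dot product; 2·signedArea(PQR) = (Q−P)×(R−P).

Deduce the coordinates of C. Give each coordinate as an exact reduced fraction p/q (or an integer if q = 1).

1. C_x = 1337/298  [A, D, C are collinear ∩ BC ⟂ AD]
2. C_y = 867/298  [A, D, C are collinear ∩ BC ⟂ AD]
   → C = (1337/298, 867/298)

C = (1337/298, 867/298)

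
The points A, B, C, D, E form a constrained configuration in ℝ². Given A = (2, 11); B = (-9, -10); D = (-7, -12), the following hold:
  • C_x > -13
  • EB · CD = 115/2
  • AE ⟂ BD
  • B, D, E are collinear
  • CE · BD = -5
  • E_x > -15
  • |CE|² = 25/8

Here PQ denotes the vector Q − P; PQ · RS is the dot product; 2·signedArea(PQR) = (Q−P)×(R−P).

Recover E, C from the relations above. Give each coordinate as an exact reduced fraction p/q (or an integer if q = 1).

1. E_x = -14  [B, D, E are collinear ∩ AE ⟂ BD]
2. E_y = -5  [B, D, E are collinear ∩ AE ⟂ BD]
   → E = (-14, -5)
3. C_x = -51/4  [line -2·x + 2·y + -13 = 0 ∩ |CE|² = 25/8]
4. C_y = -25/4  [line -2·x + 2·y + -13 = 0 ∩ |CE|² = 25/8]
   → C = (-51/4, -25/4)

C = (-51/4, -25/4)
E = (-14, -5)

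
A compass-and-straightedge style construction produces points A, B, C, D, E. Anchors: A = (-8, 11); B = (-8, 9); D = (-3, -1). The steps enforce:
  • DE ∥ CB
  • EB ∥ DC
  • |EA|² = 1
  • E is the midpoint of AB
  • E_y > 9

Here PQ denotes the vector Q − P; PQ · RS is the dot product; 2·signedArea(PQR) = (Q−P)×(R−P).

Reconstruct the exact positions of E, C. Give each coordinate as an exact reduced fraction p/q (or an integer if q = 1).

C = (-3, -2)
E = (-8, 10)

1. E_x = -8  [E is the midpoint of AB]
2. E_y = 10  [E is the midpoint of AB]
   → E = (-8, 10)
3. C_x = -3  [DE ∥ CB ∩ EB ∥ DC]
4. C_y = -2  [DE ∥ CB ∩ EB ∥ DC]
   → C = (-3, -2)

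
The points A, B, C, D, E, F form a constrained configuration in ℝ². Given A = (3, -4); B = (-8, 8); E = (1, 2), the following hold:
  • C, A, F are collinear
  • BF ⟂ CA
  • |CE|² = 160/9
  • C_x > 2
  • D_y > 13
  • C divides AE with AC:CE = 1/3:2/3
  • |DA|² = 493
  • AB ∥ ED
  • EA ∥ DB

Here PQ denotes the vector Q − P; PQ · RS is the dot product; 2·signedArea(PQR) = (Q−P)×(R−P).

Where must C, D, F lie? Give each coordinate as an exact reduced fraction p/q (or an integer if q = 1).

1. C_x = 7/3  [C divides AE with AC:CE = 1/3:2/3]
2. C_y = -2  [C divides AE with AC:CE = 1/3:2/3]
   → C = (7/3, -2)
3. D_x = -10  [EA ∥ DB ∩ AB ∥ ED]
4. D_y = 14  [EA ∥ DB ∩ AB ∥ ED]
   → D = (-10, 14)
5. F_x = -17/10  [C, A, F are collinear ∩ BF ⟂ CA]
6. F_y = 101/10  [C, A, F are collinear ∩ BF ⟂ CA]
   → F = (-17/10, 101/10)

C = (7/3, -2)
D = (-10, 14)
F = (-17/10, 101/10)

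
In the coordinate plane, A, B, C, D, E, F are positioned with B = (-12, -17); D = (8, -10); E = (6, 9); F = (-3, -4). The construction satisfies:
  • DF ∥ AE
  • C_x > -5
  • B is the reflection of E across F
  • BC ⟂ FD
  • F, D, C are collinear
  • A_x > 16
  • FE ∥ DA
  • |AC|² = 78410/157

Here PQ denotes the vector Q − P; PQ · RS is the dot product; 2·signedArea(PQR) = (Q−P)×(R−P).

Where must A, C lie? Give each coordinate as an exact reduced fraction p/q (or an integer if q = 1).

1. A_x = 17  [DF ∥ AE ∩ FE ∥ DA]
2. A_y = 3  [DF ∥ AE ∩ FE ∥ DA]
   → A = (17, 3)
3. C_x = -702/157  [F, D, C are collinear ∩ BC ⟂ FD]
4. C_y = -502/157  [F, D, C are collinear ∩ BC ⟂ FD]
   → C = (-702/157, -502/157)

A = (17, 3)
C = (-702/157, -502/157)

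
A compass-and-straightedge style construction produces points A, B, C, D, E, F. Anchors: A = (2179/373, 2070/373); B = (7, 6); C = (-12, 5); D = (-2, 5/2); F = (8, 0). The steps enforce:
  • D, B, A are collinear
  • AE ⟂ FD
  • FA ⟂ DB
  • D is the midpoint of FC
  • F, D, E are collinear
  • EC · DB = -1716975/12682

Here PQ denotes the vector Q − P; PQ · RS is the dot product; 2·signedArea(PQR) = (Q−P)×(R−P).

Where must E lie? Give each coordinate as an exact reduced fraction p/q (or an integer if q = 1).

1. E_x = 29568/6341  [F, D, E are collinear ∩ AE ⟂ FD]
2. E_y = 5290/6341  [F, D, E are collinear ∩ AE ⟂ FD]
   → E = (29568/6341, 5290/6341)

E = (29568/6341, 5290/6341)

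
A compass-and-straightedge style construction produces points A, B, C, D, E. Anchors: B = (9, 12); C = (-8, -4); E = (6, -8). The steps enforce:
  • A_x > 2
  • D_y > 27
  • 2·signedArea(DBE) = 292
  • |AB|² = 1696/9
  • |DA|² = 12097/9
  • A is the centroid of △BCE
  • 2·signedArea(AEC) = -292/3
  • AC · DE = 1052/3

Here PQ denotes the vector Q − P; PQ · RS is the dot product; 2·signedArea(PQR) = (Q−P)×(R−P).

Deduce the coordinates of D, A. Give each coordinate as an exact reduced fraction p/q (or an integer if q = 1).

1. A_x = 7/3  [A is the centroid of △BCE]
2. A_y = 0  [A is the centroid of △BCE]
   → A = (7/3, 0)
3. D_x = 26  [2·signedArea(DBE) = 292 ∩ AC · DE = 1052/3]
4. D_y = 28  [2·signedArea(DBE) = 292 ∩ AC · DE = 1052/3]
   → D = (26, 28)

A = (7/3, 0)
D = (26, 28)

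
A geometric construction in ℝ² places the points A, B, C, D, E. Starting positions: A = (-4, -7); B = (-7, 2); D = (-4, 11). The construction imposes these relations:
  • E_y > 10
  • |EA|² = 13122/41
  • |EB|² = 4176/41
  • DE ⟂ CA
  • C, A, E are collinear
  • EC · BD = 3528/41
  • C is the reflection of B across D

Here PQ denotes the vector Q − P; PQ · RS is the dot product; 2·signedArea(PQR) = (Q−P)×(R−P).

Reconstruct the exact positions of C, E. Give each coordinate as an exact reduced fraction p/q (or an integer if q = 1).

C = (-1, 20)
E = (-83/41, 442/41)

1. C_x = -1  [C is the reflection of B across D]
2. C_y = 20  [C is the reflection of B across D]
   → C = (-1, 20)
3. E_x = -83/41  [C, A, E are collinear ∩ DE ⟂ CA]
4. E_y = 442/41  [C, A, E are collinear ∩ DE ⟂ CA]
   → E = (-83/41, 442/41)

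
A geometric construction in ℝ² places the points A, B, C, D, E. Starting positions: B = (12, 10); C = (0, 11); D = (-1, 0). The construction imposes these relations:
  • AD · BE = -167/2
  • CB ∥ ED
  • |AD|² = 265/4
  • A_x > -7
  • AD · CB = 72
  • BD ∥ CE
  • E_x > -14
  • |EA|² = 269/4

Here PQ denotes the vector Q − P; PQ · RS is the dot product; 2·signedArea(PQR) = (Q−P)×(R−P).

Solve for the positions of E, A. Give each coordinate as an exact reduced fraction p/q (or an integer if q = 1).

A = (-13/2, 6)
E = (-13, 1)

1. E_x = -13  [CB ∥ ED ∩ BD ∥ CE]
2. E_y = 1  [CB ∥ ED ∩ BD ∥ CE]
   → E = (-13, 1)
3. A_x = -13/2  [AD · CB = 72 ∩ AD · BE = -167/2]
4. A_y = 6  [AD · CB = 72 ∩ AD · BE = -167/2]
   → A = (-13/2, 6)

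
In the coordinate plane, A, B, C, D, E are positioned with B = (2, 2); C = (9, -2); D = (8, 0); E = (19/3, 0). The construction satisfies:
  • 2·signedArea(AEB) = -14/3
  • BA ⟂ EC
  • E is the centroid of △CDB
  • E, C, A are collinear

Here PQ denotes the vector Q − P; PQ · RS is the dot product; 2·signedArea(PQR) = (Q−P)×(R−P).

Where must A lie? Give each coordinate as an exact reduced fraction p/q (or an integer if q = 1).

A = (13/5, 14/5)

1. A_x = 13/5  [E, C, A are collinear ∩ BA ⟂ EC]
2. A_y = 14/5  [E, C, A are collinear ∩ BA ⟂ EC]
   → A = (13/5, 14/5)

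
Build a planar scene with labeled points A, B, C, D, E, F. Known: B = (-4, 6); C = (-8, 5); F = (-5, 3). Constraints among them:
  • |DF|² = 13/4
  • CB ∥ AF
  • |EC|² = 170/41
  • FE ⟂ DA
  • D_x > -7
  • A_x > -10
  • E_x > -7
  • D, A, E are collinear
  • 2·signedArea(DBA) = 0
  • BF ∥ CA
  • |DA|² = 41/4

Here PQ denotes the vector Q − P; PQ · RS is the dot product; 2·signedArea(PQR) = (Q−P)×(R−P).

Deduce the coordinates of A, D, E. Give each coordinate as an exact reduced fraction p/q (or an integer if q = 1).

A = (-9, 2)
D = (-13/2, 4)
E = (-249/41, 178/41)

1. A_x = -9  [CB ∥ AF ∩ BF ∥ CA]
2. A_y = 2  [CB ∥ AF ∩ BF ∥ CA]
   → A = (-9, 2)
3. D_x = -13/2  [line 4·x + -5·y + 46 = 0 ∩ |DA|² = 41/4]
4. D_y = 4  [line 4·x + -5·y + 46 = 0 ∩ |DA|² = 41/4]
   → D = (-13/2, 4)
5. E_x = -249/41  [D, A, E are collinear ∩ FE ⟂ DA]
6. E_y = 178/41  [D, A, E are collinear ∩ FE ⟂ DA]
   → E = (-249/41, 178/41)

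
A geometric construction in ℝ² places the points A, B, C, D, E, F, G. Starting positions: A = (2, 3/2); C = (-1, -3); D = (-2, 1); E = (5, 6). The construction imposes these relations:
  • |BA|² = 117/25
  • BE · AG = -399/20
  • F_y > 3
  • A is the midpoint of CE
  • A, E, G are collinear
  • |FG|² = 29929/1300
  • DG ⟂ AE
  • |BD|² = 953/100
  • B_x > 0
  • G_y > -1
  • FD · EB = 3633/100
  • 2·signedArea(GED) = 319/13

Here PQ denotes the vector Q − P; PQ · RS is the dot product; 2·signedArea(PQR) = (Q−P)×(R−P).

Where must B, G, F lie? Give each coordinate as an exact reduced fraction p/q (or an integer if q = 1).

B = (4/5, -3/10)
F = (16/5, 33/10)
G = (7/13, -9/13)

1. G_x = 7/13  [A, E, G are collinear ∩ DG ⟂ AE]
2. G_y = -9/13  [A, E, G are collinear ∩ DG ⟂ AE]
   → G = (7/13, -9/13)
3. B_x = 4/5  [line 19/13·x + 57/26·y + -133/260 = 0 ∩ |BD|² = 953/100]
4. B_y = -3/10  [line 19/13·x + 57/26·y + -133/260 = 0 ∩ |BD|² = 953/100]
   → B = (4/5, -3/10)
5. F_x = 16/5  [line 21/5·x + 63/10·y + -3423/100 = 0 ∩ |FG|² = 29929/1300]
6. F_y = 33/10  [line 21/5·x + 63/10·y + -3423/100 = 0 ∩ |FG|² = 29929/1300]
   → F = (16/5, 33/10)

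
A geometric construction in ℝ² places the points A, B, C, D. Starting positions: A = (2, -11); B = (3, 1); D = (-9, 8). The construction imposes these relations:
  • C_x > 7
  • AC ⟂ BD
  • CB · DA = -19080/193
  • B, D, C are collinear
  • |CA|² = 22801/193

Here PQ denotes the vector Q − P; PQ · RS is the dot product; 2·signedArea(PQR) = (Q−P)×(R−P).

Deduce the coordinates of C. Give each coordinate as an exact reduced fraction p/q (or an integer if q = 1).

C = (1443/193, -311/193)

1. C_x = 1443/193  [B, D, C are collinear ∩ AC ⟂ BD]
2. C_y = -311/193  [B, D, C are collinear ∩ AC ⟂ BD]
   → C = (1443/193, -311/193)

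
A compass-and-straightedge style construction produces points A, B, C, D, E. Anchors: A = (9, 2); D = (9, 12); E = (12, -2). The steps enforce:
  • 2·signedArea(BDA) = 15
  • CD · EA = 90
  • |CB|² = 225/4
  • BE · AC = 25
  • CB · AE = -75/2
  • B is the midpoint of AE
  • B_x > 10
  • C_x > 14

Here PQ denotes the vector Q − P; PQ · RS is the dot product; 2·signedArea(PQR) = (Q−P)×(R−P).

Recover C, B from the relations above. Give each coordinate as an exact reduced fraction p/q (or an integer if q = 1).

B = (21/2, 0)
C = (15, -6)

1. B_x = 21/2  [B is the midpoint of AE]
2. B_y = 0  [B is the midpoint of AE]
   → B = (21/2, 0)
3. C_x = 15  [line 3·x + -4·y + -69 = 0 ∩ |CB|² = 225/4]
4. C_y = -6  [line 3·x + -4·y + -69 = 0 ∩ |CB|² = 225/4]
   → C = (15, -6)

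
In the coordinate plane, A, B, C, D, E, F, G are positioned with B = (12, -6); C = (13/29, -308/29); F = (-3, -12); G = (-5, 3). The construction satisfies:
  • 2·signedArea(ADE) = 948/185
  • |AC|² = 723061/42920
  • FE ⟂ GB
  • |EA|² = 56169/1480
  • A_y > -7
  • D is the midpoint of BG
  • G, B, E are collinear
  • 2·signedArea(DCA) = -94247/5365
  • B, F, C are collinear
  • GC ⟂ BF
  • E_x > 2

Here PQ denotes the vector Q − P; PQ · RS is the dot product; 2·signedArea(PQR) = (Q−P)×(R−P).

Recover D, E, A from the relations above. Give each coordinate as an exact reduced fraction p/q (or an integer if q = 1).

1. D_x = 7/2  [D is the midpoint of BG]
2. D_y = -3/2  [D is the midpoint of BG]
   → D = (7/2, -3/2)
3. E_x = 1023/370  [G, B, E are collinear ∩ FE ⟂ GB]
4. E_y = -411/370  [G, B, E are collinear ∩ FE ⟂ GB]
   → E = (1023/370, -411/370)
5. A_x = -87/740  [2·signedArea(ADE) = 948/185 ∩ 2·signedArea(DCA) = -94247/5365]
6. A_y = -4851/740  [2·signedArea(ADE) = 948/185 ∩ 2·signedArea(DCA) = -94247/5365]
   → A = (-87/740, -4851/740)

A = (-87/740, -4851/740)
D = (7/2, -3/2)
E = (1023/370, -411/370)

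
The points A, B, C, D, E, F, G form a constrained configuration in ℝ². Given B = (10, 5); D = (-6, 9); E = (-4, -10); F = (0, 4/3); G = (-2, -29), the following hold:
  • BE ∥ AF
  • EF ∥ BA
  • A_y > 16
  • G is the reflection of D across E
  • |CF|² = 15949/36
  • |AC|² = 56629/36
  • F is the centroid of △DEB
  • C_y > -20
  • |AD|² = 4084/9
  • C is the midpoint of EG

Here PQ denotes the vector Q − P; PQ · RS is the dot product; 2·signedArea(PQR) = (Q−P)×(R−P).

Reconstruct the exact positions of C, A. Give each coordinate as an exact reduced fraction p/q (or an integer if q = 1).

A = (14, 49/3)
C = (-3, -39/2)

1. C_x = -3  [C is the midpoint of EG]
2. C_y = -39/2  [C is the midpoint of EG]
   → C = (-3, -39/2)
3. A_x = 14  [BE ∥ AF ∩ EF ∥ BA]
4. A_y = 49/3  [BE ∥ AF ∩ EF ∥ BA]
   → A = (14, 49/3)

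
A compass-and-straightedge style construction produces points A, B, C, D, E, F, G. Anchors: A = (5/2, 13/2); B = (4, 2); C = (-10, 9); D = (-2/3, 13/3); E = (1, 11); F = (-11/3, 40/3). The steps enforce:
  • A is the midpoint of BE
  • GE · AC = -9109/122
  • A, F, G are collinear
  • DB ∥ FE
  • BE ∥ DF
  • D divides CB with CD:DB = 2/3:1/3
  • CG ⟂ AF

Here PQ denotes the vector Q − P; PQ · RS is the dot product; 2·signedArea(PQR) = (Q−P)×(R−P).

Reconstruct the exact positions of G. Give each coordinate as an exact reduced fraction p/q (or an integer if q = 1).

1. G_x = -1328/305  [A, F, G are collinear ∩ CG ⟂ AF]
2. G_y = 4299/305  [A, F, G are collinear ∩ CG ⟂ AF]
   → G = (-1328/305, 4299/305)

G = (-1328/305, 4299/305)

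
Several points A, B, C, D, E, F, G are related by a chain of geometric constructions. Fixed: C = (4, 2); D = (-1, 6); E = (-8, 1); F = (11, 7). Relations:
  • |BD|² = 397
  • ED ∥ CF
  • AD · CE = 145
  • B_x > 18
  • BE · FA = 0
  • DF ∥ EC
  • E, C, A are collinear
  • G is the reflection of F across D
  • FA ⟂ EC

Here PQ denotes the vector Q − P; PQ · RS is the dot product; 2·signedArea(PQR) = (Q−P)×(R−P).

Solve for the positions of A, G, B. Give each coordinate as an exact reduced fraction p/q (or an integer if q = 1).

A = (1648/145, 379/145)
B = (2716/145, 468/145)
G = (-13, 5)

1. A_x = 1648/145  [E, C, A are collinear ∩ FA ⟂ EC]
2. A_y = 379/145  [E, C, A are collinear ∩ FA ⟂ EC]
   → A = (1648/145, 379/145)
3. G_x = -13  [G is the reflection of F across D]
4. G_y = 5  [G is the reflection of F across D]
   → G = (-13, 5)
5. B_x = 2716/145  [line -53/145·x + 636/145·y + -212/29 = 0 ∩ |BD|² = 397]
6. B_y = 468/145  [line -53/145·x + 636/145·y + -212/29 = 0 ∩ |BD|² = 397]
   → B = (2716/145, 468/145)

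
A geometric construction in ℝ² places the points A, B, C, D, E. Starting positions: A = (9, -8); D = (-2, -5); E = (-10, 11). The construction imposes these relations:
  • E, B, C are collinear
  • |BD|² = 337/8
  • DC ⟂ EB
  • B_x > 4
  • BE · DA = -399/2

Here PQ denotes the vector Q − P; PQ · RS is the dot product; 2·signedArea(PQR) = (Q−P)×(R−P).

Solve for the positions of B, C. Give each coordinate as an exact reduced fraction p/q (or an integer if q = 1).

1. B_x = 17/4  [line -11·x + 3·y + 113/2 = 0 ∩ |BD|² = 337/8]
2. B_y = -13/4  [line -11·x + 3·y + 113/2 = 0 ∩ |BD|² = 337/8]
   → B = (17/4, -13/4)
3. C_x = 2  [E, B, C are collinear ∩ DC ⟂ EB]
4. C_y = -1  [E, B, C are collinear ∩ DC ⟂ EB]
   → C = (2, -1)

B = (17/4, -13/4)
C = (2, -1)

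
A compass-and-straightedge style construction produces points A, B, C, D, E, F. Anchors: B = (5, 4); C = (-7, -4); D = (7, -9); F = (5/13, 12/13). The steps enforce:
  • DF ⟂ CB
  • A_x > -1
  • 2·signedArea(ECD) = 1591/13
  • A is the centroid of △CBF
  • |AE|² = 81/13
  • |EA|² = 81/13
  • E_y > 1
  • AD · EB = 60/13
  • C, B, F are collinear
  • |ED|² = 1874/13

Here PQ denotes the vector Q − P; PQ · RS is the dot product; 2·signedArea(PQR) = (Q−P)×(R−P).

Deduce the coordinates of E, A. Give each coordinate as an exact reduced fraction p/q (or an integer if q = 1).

1. E_x = 20/13  [line 5·x + 14·y + -408/13 = 0 ∩ |ED|² = 1874/13]
2. E_y = 22/13  [line 5·x + 14·y + -408/13 = 0 ∩ |ED|² = 1874/13]
   → E = (20/13, 22/13)
3. A_x = -7/13  [A is the centroid of △CBF]
4. A_y = 4/13  [A is the centroid of △CBF]
   → A = (-7/13, 4/13)

A = (-7/13, 4/13)
E = (20/13, 22/13)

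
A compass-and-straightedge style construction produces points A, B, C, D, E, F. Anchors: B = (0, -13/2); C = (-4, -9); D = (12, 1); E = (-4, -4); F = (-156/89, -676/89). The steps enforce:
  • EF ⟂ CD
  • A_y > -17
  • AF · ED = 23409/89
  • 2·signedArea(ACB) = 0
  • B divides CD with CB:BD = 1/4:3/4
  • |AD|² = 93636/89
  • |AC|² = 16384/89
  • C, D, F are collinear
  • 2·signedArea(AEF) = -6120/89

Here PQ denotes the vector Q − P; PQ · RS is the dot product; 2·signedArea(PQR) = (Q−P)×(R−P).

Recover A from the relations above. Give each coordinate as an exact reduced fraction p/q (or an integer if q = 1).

1. A_x = -1380/89  [2·signedArea(ACB) = 0 ∩ 2·signedArea(AEF) = -6120/89]
2. A_y = -1441/89  [2·signedArea(ACB) = 0 ∩ 2·signedArea(AEF) = -6120/89]
   → A = (-1380/89, -1441/89)

A = (-1380/89, -1441/89)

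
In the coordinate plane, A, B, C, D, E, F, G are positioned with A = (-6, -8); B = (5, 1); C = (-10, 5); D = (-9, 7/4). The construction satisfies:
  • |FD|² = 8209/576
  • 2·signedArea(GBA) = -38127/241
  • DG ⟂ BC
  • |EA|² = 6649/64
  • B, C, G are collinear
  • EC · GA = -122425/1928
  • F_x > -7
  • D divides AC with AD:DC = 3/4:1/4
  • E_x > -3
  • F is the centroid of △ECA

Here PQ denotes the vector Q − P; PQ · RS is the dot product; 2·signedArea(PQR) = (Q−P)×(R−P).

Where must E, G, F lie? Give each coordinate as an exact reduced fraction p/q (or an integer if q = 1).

1. G_x = -1990/241  [B, C, G are collinear ∩ DG ⟂ BC]
2. G_y = 1093/241  [B, C, G are collinear ∩ DG ⟂ BC]
   → G = (-1990/241, 1093/241)
3. E_x = -2  [line -544/241·x + 3021/241·y + -41935/1928 = 0 ∩ |EA|² = 6649/64]
4. E_y = 11/8  [line -544/241·x + 3021/241·y + -41935/1928 = 0 ∩ |EA|² = 6649/64]
   → E = (-2, 11/8)
5. F_x = -6  [F is the centroid of △ECA]
6. F_y = -13/24  [F is the centroid of △ECA]
   → F = (-6, -13/24)

E = (-2, 11/8)
F = (-6, -13/24)
G = (-1990/241, 1093/241)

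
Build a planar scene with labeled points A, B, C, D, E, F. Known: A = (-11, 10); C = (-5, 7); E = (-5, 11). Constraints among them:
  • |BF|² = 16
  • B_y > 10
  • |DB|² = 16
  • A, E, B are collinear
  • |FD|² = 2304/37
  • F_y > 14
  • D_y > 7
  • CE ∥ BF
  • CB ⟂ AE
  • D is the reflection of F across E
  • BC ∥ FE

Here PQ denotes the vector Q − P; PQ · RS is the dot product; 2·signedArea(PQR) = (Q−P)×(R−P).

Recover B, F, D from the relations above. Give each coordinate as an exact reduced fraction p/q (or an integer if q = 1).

1. B_x = -209/37  [A, E, B are collinear ∩ CB ⟂ AE]
2. B_y = 403/37  [A, E, B are collinear ∩ CB ⟂ AE]
   → B = (-209/37, 403/37)
3. F_x = -209/37  [BC ∥ FE ∩ CE ∥ BF]
4. F_y = 551/37  [BC ∥ FE ∩ CE ∥ BF]
   → F = (-209/37, 551/37)
5. D_x = -161/37  [D is the reflection of F across E]
6. D_y = 263/37  [D is the reflection of F across E]
   → D = (-161/37, 263/37)

B = (-209/37, 403/37)
D = (-161/37, 263/37)
F = (-209/37, 551/37)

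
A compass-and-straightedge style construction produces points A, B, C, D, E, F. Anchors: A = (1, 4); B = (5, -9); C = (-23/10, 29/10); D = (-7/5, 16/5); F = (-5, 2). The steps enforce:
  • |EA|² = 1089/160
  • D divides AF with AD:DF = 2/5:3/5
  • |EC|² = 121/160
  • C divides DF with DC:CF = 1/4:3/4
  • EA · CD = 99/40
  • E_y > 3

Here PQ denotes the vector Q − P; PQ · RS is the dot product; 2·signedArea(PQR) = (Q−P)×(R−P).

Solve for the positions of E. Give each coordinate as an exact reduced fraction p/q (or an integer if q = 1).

E = (-59/40, 127/40)

1. E_x = -59/40  [line -9/10·x + -3/10·y + -3/8 = 0 ∩ |EA|² = 1089/160]
2. E_y = 127/40  [line -9/10·x + -3/10·y + -3/8 = 0 ∩ |EA|² = 1089/160]
   → E = (-59/40, 127/40)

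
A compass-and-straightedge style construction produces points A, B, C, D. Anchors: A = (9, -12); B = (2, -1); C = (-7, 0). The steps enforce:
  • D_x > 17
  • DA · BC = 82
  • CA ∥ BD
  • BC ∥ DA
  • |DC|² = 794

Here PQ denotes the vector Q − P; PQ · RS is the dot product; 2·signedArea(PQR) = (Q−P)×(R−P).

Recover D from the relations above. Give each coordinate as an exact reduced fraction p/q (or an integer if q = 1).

D = (18, -13)

1. D_x = 18  [BC ∥ DA ∩ CA ∥ BD]
2. D_y = -13  [BC ∥ DA ∩ CA ∥ BD]
   → D = (18, -13)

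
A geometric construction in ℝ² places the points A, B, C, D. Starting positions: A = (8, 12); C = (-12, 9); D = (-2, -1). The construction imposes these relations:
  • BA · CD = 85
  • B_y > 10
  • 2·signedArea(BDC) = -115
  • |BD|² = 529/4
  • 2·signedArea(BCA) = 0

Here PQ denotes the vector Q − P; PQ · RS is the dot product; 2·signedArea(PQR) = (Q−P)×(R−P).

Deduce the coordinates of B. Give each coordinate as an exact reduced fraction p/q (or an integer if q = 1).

B = (-2, 21/2)

1. B_x = -2  [2·signedArea(BCA) = 0 ∩ 2·signedArea(BDC) = -115]
2. B_y = 21/2  [2·signedArea(BCA) = 0 ∩ 2·signedArea(BDC) = -115]
   → B = (-2, 21/2)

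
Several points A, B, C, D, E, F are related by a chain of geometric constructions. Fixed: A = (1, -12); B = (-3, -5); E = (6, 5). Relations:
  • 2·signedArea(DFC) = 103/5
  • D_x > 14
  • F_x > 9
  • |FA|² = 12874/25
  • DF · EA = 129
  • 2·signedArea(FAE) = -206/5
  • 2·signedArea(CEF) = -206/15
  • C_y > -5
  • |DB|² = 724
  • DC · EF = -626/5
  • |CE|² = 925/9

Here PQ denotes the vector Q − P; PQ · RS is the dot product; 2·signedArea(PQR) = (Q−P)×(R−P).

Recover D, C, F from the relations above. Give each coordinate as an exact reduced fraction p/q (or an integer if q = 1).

1. F_x = 48/5  [line -17·x + 5·y + 591/5 = 0 ∩ |FA|² = 12874/25]
2. F_y = 9  [line -17·x + 5·y + 591/5 = 0 ∩ |FA|² = 12874/25]
   → F = (48/5, 9)
3. D_x = 15  [line 5·x + 17·y + -330 = 0 ∩ |DB|² = 724]
4. D_y = 15  [line 5·x + 17·y + -330 = 0 ∩ |DB|² = 724]
   → D = (15, 15)
5. C_x = 4/3  [2·signedArea(DFC) = 103/5 ∩ DC · EF = -626/5]
6. C_y = -4  [2·signedArea(DFC) = 103/5 ∩ DC · EF = -626/5]
   → C = (4/3, -4)

C = (4/3, -4)
D = (15, 15)
F = (48/5, 9)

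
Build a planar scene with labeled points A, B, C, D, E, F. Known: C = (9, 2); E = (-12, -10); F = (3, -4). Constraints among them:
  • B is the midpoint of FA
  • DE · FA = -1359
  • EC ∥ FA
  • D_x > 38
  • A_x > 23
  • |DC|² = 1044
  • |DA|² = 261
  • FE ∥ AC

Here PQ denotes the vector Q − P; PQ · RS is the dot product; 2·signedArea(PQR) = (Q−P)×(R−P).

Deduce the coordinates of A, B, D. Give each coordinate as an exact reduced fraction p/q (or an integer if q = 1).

1. A_x = 24  [FE ∥ AC ∩ EC ∥ FA]
2. A_y = 8  [FE ∥ AC ∩ EC ∥ FA]
   → A = (24, 8)
3. B_x = 27/2  [B is the midpoint of FA]
4. B_y = 2  [B is the midpoint of FA]
   → B = (27/2, 2)
5. D_x = 39  [line -21·x + -12·y + 987 = 0 ∩ |DC|² = 1044]
6. D_y = 14  [line -21·x + -12·y + 987 = 0 ∩ |DC|² = 1044]
   → D = (39, 14)

A = (24, 8)
B = (27/2, 2)
D = (39, 14)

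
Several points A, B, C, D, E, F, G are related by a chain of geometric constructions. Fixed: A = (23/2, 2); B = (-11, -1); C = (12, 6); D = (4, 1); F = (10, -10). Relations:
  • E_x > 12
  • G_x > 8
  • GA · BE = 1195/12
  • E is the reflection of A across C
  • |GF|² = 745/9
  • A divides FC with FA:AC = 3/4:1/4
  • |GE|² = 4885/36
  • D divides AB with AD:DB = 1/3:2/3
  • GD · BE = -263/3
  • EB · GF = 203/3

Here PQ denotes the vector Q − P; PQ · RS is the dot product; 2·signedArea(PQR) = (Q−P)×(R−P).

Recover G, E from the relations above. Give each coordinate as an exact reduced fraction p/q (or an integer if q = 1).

E = (25/2, 10)
G = (26/3, -1)

1. E_x = 25/2  [E is the reflection of A across C]
2. E_y = 10  [E is the reflection of A across C]
   → E = (25/2, 10)
3. G_x = 26/3  [line -47/2·x + -11·y + 578/3 = 0 ∩ |GE|² = 4885/36]
4. G_y = -1  [line -47/2·x + -11·y + 578/3 = 0 ∩ |GE|² = 4885/36]
   → G = (26/3, -1)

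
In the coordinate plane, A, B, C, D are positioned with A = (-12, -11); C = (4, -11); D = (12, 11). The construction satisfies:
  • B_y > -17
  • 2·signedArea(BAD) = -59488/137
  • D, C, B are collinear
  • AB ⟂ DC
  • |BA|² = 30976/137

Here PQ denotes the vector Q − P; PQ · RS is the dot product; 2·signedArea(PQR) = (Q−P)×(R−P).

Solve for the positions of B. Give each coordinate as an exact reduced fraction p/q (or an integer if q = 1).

B = (292/137, -2211/137)

1. B_x = 292/137  [D, C, B are collinear ∩ AB ⟂ DC]
2. B_y = -2211/137  [D, C, B are collinear ∩ AB ⟂ DC]
   → B = (292/137, -2211/137)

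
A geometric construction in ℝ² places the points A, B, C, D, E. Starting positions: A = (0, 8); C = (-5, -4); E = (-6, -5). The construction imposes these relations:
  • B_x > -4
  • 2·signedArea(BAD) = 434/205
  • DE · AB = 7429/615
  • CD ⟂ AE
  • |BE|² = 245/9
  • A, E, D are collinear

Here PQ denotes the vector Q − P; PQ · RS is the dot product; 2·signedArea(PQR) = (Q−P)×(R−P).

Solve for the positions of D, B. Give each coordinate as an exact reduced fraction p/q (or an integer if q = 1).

1. D_x = -1116/205  [A, E, D are collinear ∩ CD ⟂ AE]
2. D_y = -778/205  [A, E, D are collinear ∩ CD ⟂ AE]
   → D = (-1116/205, -778/205)
3. B_x = -11/3  [2·signedArea(BAD) = 434/205 ∩ DE · AB = 7429/615]
4. B_y = -1/3  [2·signedArea(BAD) = 434/205 ∩ DE · AB = 7429/615]
   → B = (-11/3, -1/3)

B = (-11/3, -1/3)
D = (-1116/205, -778/205)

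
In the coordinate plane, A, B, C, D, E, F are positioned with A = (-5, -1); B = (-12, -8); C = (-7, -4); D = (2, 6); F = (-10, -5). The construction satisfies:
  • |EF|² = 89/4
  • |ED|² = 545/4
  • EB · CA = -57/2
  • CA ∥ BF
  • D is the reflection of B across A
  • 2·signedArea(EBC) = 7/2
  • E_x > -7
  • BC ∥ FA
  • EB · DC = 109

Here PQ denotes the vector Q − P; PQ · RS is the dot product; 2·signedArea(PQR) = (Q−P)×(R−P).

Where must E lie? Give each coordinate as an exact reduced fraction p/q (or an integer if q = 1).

1. E_x = -6  [EB · CA = -57/2 ∩ EB · DC = 109]
2. E_y = -5/2  [EB · CA = -57/2 ∩ EB · DC = 109]
   → E = (-6, -5/2)

E = (-6, -5/2)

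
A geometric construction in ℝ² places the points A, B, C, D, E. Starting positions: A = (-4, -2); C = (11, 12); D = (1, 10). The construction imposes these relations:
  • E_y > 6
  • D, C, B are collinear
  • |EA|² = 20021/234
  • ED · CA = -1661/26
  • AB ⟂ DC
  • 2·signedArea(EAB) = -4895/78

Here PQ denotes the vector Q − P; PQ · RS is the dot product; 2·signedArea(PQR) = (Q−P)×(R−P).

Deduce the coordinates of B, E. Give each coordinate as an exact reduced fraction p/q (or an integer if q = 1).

1. B_x = -159/26  [D, C, B are collinear ∩ AB ⟂ DC]
2. B_y = 223/26  [D, C, B are collinear ∩ AB ⟂ DC]
   → B = (-159/26, 223/26)
3. E_x = 23/78  [ED · CA = -1661/26 ∩ 2·signedArea(EAB) = -4895/78]
4. E_y = 161/26  [ED · CA = -1661/26 ∩ 2·signedArea(EAB) = -4895/78]
   → E = (23/78, 161/26)

B = (-159/26, 223/26)
E = (23/78, 161/26)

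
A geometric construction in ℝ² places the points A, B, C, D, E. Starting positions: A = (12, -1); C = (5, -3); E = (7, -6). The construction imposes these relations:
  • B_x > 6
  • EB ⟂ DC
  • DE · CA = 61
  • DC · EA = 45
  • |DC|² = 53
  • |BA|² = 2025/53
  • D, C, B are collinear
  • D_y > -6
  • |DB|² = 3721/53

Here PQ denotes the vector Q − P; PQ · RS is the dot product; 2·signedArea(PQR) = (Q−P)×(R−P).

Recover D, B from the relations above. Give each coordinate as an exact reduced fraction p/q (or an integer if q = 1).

B = (321/53, -143/53)
D = (-2, -5)

1. D_x = -2  [DC · EA = 45 ∩ DE · CA = 61]
2. D_y = -5  [DC · EA = 45 ∩ DE · CA = 61]
   → D = (-2, -5)
3. B_x = 321/53  [D, C, B are collinear ∩ EB ⟂ DC]
4. B_y = -143/53  [D, C, B are collinear ∩ EB ⟂ DC]
   → B = (321/53, -143/53)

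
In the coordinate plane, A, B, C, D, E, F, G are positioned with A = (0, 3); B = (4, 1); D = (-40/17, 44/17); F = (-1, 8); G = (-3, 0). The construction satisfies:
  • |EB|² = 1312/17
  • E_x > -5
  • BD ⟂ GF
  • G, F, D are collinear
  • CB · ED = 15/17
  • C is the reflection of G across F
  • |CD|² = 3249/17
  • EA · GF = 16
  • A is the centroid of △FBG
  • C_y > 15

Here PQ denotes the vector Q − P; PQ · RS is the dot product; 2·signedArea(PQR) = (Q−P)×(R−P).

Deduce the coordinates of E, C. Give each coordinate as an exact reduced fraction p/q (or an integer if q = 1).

1. C_x = 1  [C is the reflection of G across F]
2. C_y = 16  [C is the reflection of G across F]
   → C = (1, 16)
3. E_x = -80/17  [EA · GF = 16 ∩ CB · ED = 15/17]
4. E_y = 37/17  [EA · GF = 16 ∩ CB · ED = 15/17]
   → E = (-80/17, 37/17)

C = (1, 16)
E = (-80/17, 37/17)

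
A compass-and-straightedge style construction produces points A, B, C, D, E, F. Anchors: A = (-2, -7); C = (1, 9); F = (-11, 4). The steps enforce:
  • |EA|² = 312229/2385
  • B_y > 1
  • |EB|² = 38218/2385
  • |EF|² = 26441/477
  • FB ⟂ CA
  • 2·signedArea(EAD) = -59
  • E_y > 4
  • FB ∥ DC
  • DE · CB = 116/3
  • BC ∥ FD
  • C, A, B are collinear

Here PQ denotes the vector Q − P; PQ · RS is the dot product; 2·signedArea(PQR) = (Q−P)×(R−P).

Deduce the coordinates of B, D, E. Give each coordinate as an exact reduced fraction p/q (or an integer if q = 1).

B = (-83/265, 529/265)
D = (-2567/265, 2916/265)
E = (-944/265, 3446/795)

1. B_x = -83/265  [C, A, B are collinear ∩ FB ⟂ CA]
2. B_y = 529/265  [C, A, B are collinear ∩ FB ⟂ CA]
   → B = (-83/265, 529/265)
3. D_x = -2567/265  [FB ∥ DC ∩ BC ∥ FD]
4. D_y = 2916/265  [FB ∥ DC ∩ BC ∥ FD]
   → D = (-2567/265, 2916/265)
5. E_x = -944/265  [2·signedArea(EAD) = -59 ∩ DE · CB = 116/3]
6. E_y = 3446/795  [2·signedArea(EAD) = -59 ∩ DE · CB = 116/3]
   → E = (-944/265, 3446/795)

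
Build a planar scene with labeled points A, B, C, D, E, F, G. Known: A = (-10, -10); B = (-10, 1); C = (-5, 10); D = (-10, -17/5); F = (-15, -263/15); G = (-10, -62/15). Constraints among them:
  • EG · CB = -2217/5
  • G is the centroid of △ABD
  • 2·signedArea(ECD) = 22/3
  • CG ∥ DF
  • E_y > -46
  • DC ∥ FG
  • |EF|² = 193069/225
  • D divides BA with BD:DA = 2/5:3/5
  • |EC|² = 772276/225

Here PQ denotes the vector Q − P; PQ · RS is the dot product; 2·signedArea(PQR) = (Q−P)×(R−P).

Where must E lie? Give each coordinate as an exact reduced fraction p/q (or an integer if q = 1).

1. E_x = -25  [2·signedArea(ECD) = 22/3 ∩ EG · CB = -2217/5]
2. E_y = -676/15  [2·signedArea(ECD) = 22/3 ∩ EG · CB = -2217/5]
   → E = (-25, -676/15)

E = (-25, -676/15)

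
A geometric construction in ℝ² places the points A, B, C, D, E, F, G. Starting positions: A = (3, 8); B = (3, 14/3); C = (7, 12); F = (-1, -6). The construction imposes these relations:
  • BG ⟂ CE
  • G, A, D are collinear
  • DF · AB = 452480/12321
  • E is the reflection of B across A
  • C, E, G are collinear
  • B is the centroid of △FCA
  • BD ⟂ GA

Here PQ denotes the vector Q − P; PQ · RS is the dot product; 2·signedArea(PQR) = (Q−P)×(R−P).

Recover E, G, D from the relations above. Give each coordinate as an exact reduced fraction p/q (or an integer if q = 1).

D = (5507/1369, 20606/4107)
E = (3, 34/3)
G = (71/37, 1238/111)

1. E_x = 3  [E is the reflection of B across A]
2. E_y = 34/3  [E is the reflection of B across A]
   → E = (3, 34/3)
3. G_x = 71/37  [C, E, G are collinear ∩ BG ⟂ CE]
4. G_y = 1238/111  [C, E, G are collinear ∩ BG ⟂ CE]
   → G = (71/37, 1238/111)
5. D_x = 5507/1369  [G, A, D are collinear ∩ BD ⟂ GA]
6. D_y = 20606/4107  [G, A, D are collinear ∩ BD ⟂ GA]
   → D = (5507/1369, 20606/4107)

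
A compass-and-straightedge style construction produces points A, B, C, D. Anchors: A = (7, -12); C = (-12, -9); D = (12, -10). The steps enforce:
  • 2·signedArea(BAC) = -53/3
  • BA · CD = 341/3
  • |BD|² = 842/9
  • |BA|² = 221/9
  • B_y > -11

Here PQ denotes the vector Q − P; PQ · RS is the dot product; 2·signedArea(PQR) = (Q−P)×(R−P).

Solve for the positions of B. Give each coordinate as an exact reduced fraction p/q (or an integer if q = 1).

1. B_x = 7/3  [2·signedArea(BAC) = -53/3 ∩ BA · CD = 341/3]
2. B_y = -31/3  [2·signedArea(BAC) = -53/3 ∩ BA · CD = 341/3]
   → B = (7/3, -31/3)

B = (7/3, -31/3)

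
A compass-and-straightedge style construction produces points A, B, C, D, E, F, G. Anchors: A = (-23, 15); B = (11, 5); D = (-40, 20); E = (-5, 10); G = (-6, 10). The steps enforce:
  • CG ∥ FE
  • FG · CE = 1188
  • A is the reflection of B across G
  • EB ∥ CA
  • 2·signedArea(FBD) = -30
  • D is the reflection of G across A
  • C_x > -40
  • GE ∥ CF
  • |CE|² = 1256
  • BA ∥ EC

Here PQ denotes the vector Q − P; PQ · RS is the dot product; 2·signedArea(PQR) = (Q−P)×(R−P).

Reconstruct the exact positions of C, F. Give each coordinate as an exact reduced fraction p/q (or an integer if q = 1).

1. C_x = -39  [EB ∥ CA ∩ BA ∥ EC]
2. C_y = 20  [EB ∥ CA ∩ BA ∥ EC]
   → C = (-39, 20)
3. F_x = -38  [CG ∥ FE ∩ GE ∥ CF]
4. F_y = 20  [CG ∥ FE ∩ GE ∥ CF]
   → F = (-38, 20)

C = (-39, 20)
F = (-38, 20)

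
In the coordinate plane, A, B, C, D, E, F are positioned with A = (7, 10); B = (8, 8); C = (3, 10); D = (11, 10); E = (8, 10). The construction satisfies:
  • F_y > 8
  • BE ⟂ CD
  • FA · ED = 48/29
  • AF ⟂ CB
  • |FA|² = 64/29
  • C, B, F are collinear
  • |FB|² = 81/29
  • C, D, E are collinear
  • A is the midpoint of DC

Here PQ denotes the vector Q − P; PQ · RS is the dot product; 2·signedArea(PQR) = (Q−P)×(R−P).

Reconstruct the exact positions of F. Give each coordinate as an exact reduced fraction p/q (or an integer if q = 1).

1. F_x = 187/29  [C, B, F are collinear ∩ AF ⟂ CB]
2. F_y = 250/29  [C, B, F are collinear ∩ AF ⟂ CB]
   → F = (187/29, 250/29)

F = (187/29, 250/29)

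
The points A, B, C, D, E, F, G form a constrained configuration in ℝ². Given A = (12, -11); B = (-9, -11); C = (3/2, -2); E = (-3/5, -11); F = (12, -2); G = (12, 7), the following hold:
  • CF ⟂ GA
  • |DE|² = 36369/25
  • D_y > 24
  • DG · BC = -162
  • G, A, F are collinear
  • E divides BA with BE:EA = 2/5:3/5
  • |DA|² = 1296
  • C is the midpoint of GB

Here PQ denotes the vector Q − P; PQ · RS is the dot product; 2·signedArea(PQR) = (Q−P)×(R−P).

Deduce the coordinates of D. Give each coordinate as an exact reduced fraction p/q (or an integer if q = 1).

1. D_x = 12  [line -21/2·x + -9·y + 351 = 0 ∩ |DE|² = 36369/25]
2. D_y = 25  [line -21/2·x + -9·y + 351 = 0 ∩ |DE|² = 36369/25]
   → D = (12, 25)

D = (12, 25)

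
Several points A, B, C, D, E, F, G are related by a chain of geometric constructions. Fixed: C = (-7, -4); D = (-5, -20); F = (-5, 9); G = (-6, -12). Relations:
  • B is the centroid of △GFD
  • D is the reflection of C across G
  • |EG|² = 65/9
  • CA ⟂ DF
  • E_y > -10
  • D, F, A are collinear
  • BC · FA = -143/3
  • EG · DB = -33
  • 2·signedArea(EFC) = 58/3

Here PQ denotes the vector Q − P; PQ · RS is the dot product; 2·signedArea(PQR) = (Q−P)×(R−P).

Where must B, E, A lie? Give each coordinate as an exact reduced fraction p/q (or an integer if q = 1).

1. B_x = -16/3  [B is the centroid of △GFD]
2. B_y = -23/3  [B is the centroid of △GFD]
   → B = (-16/3, -23/3)
3. E_x = -19/3  [EG · DB = -33 ∩ 2·signedArea(EFC) = 58/3]
4. E_y = -28/3  [EG · DB = -33 ∩ 2·signedArea(EFC) = 58/3]
   → E = (-19/3, -28/3)
5. A_x = -5  [D, F, A are collinear ∩ CA ⟂ DF]
6. A_y = -4  [D, F, A are collinear ∩ CA ⟂ DF]
   → A = (-5, -4)

A = (-5, -4)
B = (-16/3, -23/3)
E = (-19/3, -28/3)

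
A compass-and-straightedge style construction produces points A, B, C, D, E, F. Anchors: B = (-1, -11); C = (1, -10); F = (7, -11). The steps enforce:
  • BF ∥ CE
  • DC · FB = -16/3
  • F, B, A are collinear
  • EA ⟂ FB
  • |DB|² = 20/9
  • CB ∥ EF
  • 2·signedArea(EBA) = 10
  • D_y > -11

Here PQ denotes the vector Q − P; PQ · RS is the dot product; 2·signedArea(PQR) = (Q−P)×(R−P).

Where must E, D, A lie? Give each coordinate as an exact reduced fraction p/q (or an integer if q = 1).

1. E_x = 9  [CB ∥ EF ∩ BF ∥ CE]
2. E_y = -10  [CB ∥ EF ∩ BF ∥ CE]
   → E = (9, -10)
3. D_x = 1/3  [DC · FB = -16/3]
4. D_y = -31/3  [|DB|² = 20/9]
   → D = (1/3, -31/3)
5. A_x = 9  [F, B, A are collinear ∩ EA ⟂ FB]
6. A_y = -11  [F, B, A are collinear ∩ EA ⟂ FB]
   → A = (9, -11)

A = (9, -11)
D = (1/3, -31/3)
E = (9, -10)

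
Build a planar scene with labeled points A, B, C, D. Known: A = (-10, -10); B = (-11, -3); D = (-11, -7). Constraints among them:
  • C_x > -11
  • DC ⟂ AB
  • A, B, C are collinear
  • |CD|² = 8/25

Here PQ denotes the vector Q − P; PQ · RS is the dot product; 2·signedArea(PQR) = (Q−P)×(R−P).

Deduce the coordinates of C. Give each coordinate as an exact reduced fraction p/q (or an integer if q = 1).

C = (-261/25, -173/25)

1. C_x = -261/25  [A, B, C are collinear ∩ DC ⟂ AB]
2. C_y = -173/25  [A, B, C are collinear ∩ DC ⟂ AB]
   → C = (-261/25, -173/25)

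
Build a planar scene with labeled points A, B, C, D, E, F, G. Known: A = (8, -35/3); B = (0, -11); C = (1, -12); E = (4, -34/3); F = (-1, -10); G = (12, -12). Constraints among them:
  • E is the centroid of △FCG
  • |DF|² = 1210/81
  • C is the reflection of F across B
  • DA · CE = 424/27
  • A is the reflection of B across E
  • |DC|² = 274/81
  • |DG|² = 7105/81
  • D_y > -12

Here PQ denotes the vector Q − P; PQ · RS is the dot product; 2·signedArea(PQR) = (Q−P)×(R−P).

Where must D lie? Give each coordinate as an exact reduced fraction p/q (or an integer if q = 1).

1. D_x = 8/3  [line -3·x + -2/3·y + 14/27 = 0 ∩ |DG|² = 7105/81]
2. D_y = -101/9  [line -3·x + -2/3·y + 14/27 = 0 ∩ |DG|² = 7105/81]
   → D = (8/3, -101/9)

D = (8/3, -101/9)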